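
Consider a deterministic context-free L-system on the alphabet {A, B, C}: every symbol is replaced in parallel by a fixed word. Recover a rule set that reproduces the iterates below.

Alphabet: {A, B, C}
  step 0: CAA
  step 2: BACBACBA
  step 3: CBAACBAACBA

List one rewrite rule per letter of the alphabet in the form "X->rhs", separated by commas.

A->BA, B->C, C->A

  step 2 ⇒ step 3: BACBACBA ⇒ C·BA·A·C·BA·A·C·BA
    A ↦ BA
    B ↦ C
    C ↦ A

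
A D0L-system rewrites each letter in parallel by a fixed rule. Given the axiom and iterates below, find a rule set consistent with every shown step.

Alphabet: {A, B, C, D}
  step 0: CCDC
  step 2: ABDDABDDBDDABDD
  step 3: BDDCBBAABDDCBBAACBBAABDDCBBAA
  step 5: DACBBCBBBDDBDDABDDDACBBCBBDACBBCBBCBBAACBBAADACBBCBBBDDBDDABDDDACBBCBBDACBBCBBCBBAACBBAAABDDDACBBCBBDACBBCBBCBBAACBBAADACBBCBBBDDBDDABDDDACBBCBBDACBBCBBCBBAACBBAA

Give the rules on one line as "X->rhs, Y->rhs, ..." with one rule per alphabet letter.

  step 2 ⇒ step 3: ABDDABDDBDDABDD ⇒ BDD·CBB·A·A·BDD·CBB·A·A·CBB·A·A·BDD·CBB·A·A
    A ↦ BDD
    B ↦ CBB
    D ↦ A
    C ↦ DA  (constrained at step 0)

A->BDD, B->CBB, C->DA, D->A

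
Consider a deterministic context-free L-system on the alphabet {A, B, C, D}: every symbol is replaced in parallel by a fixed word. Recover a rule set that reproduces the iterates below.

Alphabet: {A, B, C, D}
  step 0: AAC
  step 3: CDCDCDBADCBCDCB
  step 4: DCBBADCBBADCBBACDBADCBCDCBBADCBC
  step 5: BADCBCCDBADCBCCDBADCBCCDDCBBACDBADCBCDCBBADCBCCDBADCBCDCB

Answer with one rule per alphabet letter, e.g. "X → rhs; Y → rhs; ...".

  step 4 ⇒ step 5: DCBBADCBBADCBBACDBADCBCDCBBADCBC ⇒ BA·DCB·C·C·D·BA·DCB·C·C·D·BA·DCB·C·C·D·DCB·BA·C·D·BA·DCB·C·DCB·BA·DCB·C·C·D·BA·DCB·C·DCB
    A ↦ D
    B ↦ C
    C ↦ DCB
    D ↦ BA

A->D, B->C, C->DCB, D->BA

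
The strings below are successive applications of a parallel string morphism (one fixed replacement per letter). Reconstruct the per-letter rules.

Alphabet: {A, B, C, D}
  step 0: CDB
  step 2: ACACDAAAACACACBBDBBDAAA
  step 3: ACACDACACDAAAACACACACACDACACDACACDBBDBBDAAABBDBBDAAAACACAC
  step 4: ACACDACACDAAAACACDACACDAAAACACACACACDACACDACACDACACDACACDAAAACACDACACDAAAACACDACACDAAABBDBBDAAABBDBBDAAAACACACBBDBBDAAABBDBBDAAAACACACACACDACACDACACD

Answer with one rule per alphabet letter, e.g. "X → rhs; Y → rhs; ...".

  step 3 ⇒ step 4: ACACDACACDAAAACACACACACDACACDACACDBBDBBDAAABBDBBDAAAACACAC ⇒ AC·ACD·AC·ACD·AAA·AC·ACD·AC·ACD·AAA·AC·AC·AC·AC·ACD·AC·ACD·AC·ACD·AC·ACD·AC·ACD·AAA·AC·ACD·AC·ACD·AAA·AC·ACD·AC·ACD·AAA·BBD·BBD·AAA·BBD·BBD·AAA·AC·AC·AC·BBD·BBD·AAA·BBD·BBD·AAA·AC·AC·AC·AC·ACD·AC·ACD·AC·ACD
    A ↦ AC
    B ↦ BBD
    C ↦ ACD
    D ↦ AAA

A->AC, B->BBD, C->ACD, D->AAA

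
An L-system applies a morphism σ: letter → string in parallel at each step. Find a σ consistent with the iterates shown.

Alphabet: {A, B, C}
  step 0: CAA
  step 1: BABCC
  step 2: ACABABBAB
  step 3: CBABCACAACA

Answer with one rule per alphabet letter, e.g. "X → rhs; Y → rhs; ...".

A->C, B->A, C->BAB

  step 2 ⇒ step 3: ACABABBAB ⇒ C·BAB·C·A·C·A·A·C·A
    A ↦ C
    B ↦ A
    C ↦ BAB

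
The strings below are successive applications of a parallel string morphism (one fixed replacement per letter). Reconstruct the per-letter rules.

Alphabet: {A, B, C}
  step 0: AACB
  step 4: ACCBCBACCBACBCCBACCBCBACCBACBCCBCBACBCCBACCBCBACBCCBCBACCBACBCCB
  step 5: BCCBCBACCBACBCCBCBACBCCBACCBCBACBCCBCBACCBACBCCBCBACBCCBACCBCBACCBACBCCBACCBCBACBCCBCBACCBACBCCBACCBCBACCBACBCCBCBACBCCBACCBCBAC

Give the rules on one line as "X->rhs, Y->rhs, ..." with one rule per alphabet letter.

A->BC, B->AC, C->CB

  step 4 ⇒ step 5: ACCBCBACCBACBCCBACCBCBACCBACBCCBCBACBCCBACCBCBACBCCBCBACCBACBCCB ⇒ BC·CB·CB·AC·CB·AC·BC·CB·CB·AC·BC·CB·AC·CB·CB·AC·BC·CB·CB·AC·CB·AC·BC·CB·CB·AC·BC·CB·AC·CB·CB·AC·CB·AC·BC·CB·AC·CB·CB·AC·BC·CB·CB·AC·CB·AC·BC·CB·AC·CB·CB·AC·CB·AC·BC·CB·CB·AC·BC·CB·AC·CB·CB·AC
    A ↦ BC
    B ↦ AC
    C ↦ CB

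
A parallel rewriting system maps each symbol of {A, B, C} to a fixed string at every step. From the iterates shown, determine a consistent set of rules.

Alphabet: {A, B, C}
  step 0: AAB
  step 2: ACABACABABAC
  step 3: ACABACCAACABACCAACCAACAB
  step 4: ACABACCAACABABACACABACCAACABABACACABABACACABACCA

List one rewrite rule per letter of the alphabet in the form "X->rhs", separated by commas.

A->AC, B->CA, C->AB

  step 3 ⇒ step 4: ACABACCAACABACCAACCAACAB ⇒ AC·AB·AC·CA·AC·AB·AB·AC·AC·AB·AC·CA·AC·AB·AB·AC·AC·AB·AB·AC·AC·AB·AC·CA
    A ↦ AC
    B ↦ CA
    C ↦ AB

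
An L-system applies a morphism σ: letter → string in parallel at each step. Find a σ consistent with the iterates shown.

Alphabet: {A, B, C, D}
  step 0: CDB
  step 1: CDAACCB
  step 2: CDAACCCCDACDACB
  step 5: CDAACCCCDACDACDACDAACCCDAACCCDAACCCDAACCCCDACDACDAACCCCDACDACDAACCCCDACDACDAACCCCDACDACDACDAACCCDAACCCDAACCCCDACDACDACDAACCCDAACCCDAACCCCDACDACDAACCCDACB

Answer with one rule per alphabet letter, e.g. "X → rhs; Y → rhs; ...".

  step 1 ⇒ step 2: CDAACCB ⇒ CDA·AC·C·C·CDA·CDA·CB
    A ↦ C
    B ↦ CB
    C ↦ CDA
    D ↦ AC

A->C, B->CB, C->CDA, D->AC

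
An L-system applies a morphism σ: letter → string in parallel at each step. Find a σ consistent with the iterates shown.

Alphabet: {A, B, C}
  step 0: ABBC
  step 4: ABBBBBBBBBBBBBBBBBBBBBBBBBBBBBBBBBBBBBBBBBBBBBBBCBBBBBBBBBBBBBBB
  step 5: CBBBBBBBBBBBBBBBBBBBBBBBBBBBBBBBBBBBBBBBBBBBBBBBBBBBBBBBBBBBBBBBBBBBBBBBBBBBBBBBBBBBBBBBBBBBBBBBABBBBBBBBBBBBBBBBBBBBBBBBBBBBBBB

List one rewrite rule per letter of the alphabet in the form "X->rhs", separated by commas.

  step 4 ⇒ step 5: ABBBBBBBBBBBBBBBBBBBBBBBBBBBBBBBBBBBBBBBBBBBBBBBCBBBBBBBBBBBBBBB ⇒ CB·BB·BB·BB·BB·BB·BB·BB·BB·BB·BB·BB·BB·BB·BB·BB·BB·BB·BB·BB·BB·BB·BB·BB·BB·BB·BB·BB·BB·BB·BB·BB·BB·BB·BB·BB·BB·BB·BB·BB·BB·BB·BB·BB·BB·BB·BB·BB·AB·BB·BB·BB·BB·BB·BB·BB·BB·BB·BB·BB·BB·BB·BB·BB
    A ↦ CB
    B ↦ BB
    C ↦ AB

A->CB, B->BB, C->AB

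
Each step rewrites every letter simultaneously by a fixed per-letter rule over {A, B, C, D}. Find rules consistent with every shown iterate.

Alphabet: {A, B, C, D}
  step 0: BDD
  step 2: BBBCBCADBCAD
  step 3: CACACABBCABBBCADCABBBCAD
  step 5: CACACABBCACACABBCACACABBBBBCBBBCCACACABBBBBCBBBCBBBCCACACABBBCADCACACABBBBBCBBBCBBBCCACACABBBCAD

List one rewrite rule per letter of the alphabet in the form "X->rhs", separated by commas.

  step 2 ⇒ step 3: BBBCBCADBCAD ⇒ CA·CA·CA·BB·CA·BB·BC·AD·CA·BB·BC·AD
    A ↦ BC
    B ↦ CA
    C ↦ BB
    D ↦ AD

A->BC, B->CA, C->BB, D->AD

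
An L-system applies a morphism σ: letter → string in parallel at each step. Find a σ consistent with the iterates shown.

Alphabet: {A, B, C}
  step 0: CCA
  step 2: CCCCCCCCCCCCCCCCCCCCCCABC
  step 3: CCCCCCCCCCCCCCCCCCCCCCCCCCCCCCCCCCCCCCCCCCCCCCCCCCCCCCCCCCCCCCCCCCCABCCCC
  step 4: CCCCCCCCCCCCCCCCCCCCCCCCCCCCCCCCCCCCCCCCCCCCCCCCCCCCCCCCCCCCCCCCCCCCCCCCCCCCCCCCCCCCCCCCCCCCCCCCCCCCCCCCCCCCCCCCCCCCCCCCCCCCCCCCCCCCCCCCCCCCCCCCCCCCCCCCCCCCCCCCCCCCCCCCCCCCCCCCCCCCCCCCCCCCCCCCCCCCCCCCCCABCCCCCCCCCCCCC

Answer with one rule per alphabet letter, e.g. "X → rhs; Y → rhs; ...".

A->CAB, B->C, C->CCC

  step 3 ⇒ step 4: CCCCCCCCCCCCCCCCCCCCCCCCCCCCCCCCCCCCCCCCCCCCCCCCCCCCCCCCCCCCCCCCCCCABCCCC ⇒ CCC·CCC·CCC·CCC·CCC·CCC·CCC·CCC·CCC·CCC·CCC·CCC·CCC·CCC·CCC·CCC·CCC·CCC·CCC·CCC·CCC·CCC·CCC·CCC·CCC·CCC·CCC·CCC·CCC·CCC·CCC·CCC·CCC·CCC·CCC·CCC·CCC·CCC·CCC·CCC·CCC·CCC·CCC·CCC·CCC·CCC·CCC·CCC·CCC·CCC·CCC·CCC·CCC·CCC·CCC·CCC·CCC·CCC·CCC·CCC·CCC·CCC·CCC·CCC·CCC·CCC·CCC·CAB·C·CCC·CCC·CCC·CCC
    A ↦ CAB
    B ↦ C
    C ↦ CCC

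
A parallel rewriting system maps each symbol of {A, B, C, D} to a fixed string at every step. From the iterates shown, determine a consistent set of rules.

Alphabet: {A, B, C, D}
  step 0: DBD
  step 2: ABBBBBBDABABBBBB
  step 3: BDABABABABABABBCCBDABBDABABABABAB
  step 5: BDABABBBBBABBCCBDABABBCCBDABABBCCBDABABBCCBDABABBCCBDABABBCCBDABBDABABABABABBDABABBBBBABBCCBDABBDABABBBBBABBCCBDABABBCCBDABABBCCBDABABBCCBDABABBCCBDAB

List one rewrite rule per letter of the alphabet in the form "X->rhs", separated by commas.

  step 2 ⇒ step 3: ABBBBBBDABABBBBB ⇒ BD·AB·AB·AB·AB·AB·AB·BCC·BD·AB·BD·AB·AB·AB·AB·AB
    A ↦ BD
    B ↦ AB
    D ↦ BCC
    C ↦ BB  (constrained at step 3)

A->BD, B->AB, C->BB, D->BCC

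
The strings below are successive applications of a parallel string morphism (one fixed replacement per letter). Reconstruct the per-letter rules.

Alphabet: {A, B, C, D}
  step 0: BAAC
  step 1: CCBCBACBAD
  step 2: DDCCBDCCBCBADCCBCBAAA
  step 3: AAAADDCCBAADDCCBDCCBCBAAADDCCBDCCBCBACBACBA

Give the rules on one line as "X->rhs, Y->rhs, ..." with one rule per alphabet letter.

  step 2 ⇒ step 3: DDCCBDCCBCBADCCBCBAAA ⇒ AA·AA·D·D·CCB·AA·D·D·CCB·D·CCB·CBA·AA·D·D·CCB·D·CCB·CBA·CBA·CBA
    A ↦ CBA
    B ↦ CCB
    C ↦ D
    D ↦ AA

A->CBA, B->CCB, C->D, D->AA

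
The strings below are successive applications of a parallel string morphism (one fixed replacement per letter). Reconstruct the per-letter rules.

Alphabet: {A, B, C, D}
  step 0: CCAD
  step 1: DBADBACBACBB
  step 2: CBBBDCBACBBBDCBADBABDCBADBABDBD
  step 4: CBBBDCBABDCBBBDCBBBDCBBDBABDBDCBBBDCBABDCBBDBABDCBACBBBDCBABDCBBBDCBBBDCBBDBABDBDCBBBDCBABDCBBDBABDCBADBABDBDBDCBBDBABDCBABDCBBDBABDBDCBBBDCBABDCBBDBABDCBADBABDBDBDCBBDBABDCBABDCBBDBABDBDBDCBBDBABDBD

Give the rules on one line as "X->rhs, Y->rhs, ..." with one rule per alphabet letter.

A->CBA, B->BD, C->DBA, D->CBB

  step 1 ⇒ step 2: DBADBACBACBB ⇒ CBB·BD·CBA·CBB·BD·CBA·DBA·BD·CBA·DBA·BD·BD
    A ↦ CBA
    B ↦ BD
    C ↦ DBA
    D ↦ CBB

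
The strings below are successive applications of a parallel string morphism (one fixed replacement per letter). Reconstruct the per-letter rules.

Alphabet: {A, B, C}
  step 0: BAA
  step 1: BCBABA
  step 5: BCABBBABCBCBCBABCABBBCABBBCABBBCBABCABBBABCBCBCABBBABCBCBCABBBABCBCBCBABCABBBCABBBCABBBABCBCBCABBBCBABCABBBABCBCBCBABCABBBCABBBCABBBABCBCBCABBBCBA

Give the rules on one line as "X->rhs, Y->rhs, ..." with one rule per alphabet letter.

  step 0 ⇒ step 1: BAA ⇒ BC·BA·BA
    A ↦ BA
    B ↦ BC
    C ↦ ABB  (constrained at step 1)

A->BA, B->BC, C->ABB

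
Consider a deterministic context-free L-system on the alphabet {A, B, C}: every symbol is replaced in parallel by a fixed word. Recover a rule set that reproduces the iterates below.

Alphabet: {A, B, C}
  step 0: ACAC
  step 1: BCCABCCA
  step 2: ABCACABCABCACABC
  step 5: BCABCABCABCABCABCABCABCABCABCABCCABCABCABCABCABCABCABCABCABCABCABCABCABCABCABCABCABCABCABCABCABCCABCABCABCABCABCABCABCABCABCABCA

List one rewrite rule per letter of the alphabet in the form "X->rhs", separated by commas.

  step 1 ⇒ step 2: BCCABCCA ⇒ AB·CA·CA·BC·AB·CA·CA·BC
    A ↦ BC
    B ↦ AB
    C ↦ CA

A->BC, B->AB, C->CA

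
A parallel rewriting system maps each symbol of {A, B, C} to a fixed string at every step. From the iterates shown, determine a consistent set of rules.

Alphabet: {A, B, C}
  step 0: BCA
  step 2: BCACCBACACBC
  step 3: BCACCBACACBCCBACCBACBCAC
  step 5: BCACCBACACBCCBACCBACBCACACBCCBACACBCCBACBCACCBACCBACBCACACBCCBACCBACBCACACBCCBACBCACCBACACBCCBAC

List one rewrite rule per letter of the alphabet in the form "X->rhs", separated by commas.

A->CB, B->BC, C->AC

  step 2 ⇒ step 3: BCACCBACACBC ⇒ BC·AC·CB·AC·AC·BC·CB·AC·CB·AC·BC·AC
    A ↦ CB
    B ↦ BC
    C ↦ AC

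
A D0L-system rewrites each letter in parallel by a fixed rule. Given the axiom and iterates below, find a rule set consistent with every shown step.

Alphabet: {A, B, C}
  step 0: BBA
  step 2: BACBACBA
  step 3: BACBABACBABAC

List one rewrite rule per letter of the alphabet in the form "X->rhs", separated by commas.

  step 2 ⇒ step 3: BACBACBA ⇒ BA·C·BA·BA·C·BA·BA·C
    A ↦ C
    B ↦ BA
    C ↦ BA

A->C, B->BA, C->BA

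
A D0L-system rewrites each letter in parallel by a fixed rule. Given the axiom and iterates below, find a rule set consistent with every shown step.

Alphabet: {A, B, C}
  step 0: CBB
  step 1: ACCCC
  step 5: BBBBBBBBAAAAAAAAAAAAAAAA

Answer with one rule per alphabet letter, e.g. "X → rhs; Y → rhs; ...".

  step 0 ⇒ step 1: CBB ⇒ A·CC·CC
    B ↦ CC
    C ↦ A
    A ↦ BB  (constrained at step 1)

A->BB, B->CC, C->A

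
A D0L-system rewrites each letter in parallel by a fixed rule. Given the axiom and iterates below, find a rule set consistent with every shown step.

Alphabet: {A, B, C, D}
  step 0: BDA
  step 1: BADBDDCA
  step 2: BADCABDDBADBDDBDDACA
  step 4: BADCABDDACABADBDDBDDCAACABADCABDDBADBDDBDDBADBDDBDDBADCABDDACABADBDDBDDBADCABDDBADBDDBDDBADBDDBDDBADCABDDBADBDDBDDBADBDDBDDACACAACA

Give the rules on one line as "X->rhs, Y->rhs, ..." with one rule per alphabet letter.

A->CA, B->BAD, C->A, D->BDD

  step 1 ⇒ step 2: BADBDDCA ⇒ BAD·CA·BDD·BAD·BDD·BDD·A·CA
    A ↦ CA
    B ↦ BAD
    C ↦ A
    D ↦ BDD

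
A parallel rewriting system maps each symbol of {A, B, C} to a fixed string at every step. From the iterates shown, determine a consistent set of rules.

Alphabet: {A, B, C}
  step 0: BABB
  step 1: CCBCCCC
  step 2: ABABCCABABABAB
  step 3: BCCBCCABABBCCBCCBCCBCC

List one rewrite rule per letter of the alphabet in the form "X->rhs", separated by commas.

  step 2 ⇒ step 3: ABABCCABABABAB ⇒ B·CC·B·CC·AB·AB·B·CC·B·CC·B·CC·B·CC
    A ↦ B
    B ↦ CC
    C ↦ AB

A->B, B->CC, C->AB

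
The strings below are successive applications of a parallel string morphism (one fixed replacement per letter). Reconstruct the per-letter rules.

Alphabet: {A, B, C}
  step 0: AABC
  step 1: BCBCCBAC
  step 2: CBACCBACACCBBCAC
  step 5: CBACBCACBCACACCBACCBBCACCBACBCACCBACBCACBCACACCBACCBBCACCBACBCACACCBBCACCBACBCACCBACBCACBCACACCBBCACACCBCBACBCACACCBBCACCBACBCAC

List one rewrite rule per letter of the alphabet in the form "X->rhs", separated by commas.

  step 1 ⇒ step 2: BCBCCBAC ⇒ CB·AC·CB·AC·AC·CB·BC·AC
    A ↦ BC
    B ↦ CB
    C ↦ AC

A->BC, B->CB, C->AC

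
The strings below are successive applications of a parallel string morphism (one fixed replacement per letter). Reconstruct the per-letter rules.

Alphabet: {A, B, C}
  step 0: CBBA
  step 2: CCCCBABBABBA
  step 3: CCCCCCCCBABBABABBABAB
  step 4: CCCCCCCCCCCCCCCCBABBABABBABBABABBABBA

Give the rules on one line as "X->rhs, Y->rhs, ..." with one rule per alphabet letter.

  step 3 ⇒ step 4: CCCCCCCCBABBABABBABAB ⇒ CC·CC·CC·CC·CC·CC·CC·CC·BA·B·BA·BA·B·BA·B·BA·BA·B·BA·B·BA
    A ↦ B
    B ↦ BA
    C ↦ CC

A->B, B->BA, C->CC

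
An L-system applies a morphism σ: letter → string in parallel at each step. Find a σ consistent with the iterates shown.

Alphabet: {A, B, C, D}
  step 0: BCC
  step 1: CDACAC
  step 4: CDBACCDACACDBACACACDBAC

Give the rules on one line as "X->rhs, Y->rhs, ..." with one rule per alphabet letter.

A->B, B->CD, C->AC, D->A

  step 0 ⇒ step 1: BCC ⇒ CD·AC·AC
    B ↦ CD
    C ↦ AC
    A ↦ B  (constrained at step 1)
    D ↦ A  (constrained at step 1)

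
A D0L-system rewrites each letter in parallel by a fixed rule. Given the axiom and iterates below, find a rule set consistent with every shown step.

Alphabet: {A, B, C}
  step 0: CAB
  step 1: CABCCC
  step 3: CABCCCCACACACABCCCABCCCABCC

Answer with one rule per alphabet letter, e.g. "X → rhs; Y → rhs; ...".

  step 0 ⇒ step 1: CAB ⇒ CA·BCC·C
    A ↦ BCC
    B ↦ C
    C ↦ CA

A->BCC, B->C, C->CA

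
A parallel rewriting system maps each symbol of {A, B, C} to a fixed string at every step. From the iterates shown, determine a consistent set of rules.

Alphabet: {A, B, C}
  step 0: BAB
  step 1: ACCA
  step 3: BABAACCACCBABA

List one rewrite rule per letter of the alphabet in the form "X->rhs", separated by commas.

  step 0 ⇒ step 1: BAB ⇒ A·CC·A
    A ↦ CC
    B ↦ A
    C ↦ BA  (constrained at step 1)

A->CC, B->A, C->BA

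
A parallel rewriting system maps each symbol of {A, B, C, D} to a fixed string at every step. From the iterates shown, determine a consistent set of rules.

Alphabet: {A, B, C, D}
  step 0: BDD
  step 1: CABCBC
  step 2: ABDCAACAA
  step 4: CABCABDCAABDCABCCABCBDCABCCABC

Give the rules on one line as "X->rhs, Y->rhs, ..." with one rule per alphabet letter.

A->BD, B->CA, C->A, D->BC

  step 1 ⇒ step 2: CABCBC ⇒ A·BD·CA·A·CA·A
    A ↦ BD
    B ↦ CA
    C ↦ A
  step 0 ⇒ step 1: BDD ⇒ CA·BC·BC
    D ↦ BC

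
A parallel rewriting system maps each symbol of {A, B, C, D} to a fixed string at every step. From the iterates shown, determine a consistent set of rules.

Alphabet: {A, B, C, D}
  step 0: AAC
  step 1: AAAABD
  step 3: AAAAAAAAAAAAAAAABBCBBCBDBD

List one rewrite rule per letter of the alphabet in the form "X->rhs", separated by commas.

A->AA, B->BBC, C->BD, D->C

  step 0 ⇒ step 1: AAC ⇒ AA·AA·BD
    A ↦ AA
    C ↦ BD
    B ↦ BBC  (constrained at step 1)
    D ↦ C  (constrained at step 1)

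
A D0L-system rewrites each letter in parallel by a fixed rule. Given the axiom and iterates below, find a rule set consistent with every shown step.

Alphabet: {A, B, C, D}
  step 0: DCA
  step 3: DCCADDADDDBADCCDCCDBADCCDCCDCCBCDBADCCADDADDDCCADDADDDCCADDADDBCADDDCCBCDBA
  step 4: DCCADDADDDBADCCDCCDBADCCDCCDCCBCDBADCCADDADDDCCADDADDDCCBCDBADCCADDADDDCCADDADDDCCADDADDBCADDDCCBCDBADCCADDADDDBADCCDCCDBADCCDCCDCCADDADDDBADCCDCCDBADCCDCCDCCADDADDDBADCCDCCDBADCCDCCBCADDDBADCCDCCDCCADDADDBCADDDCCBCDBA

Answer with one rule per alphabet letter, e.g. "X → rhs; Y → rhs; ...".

A->DBA, B->BC, C->ADD, D->DCC

  step 3 ⇒ step 4: DCCADDADDDBADCCDCCDBADCCDCCDCCBCDBADCCADDADDDCCADDADDDCCADDADDBCADDDCCBCDBA ⇒ DCC·ADD·ADD·DBA·DCC·DCC·DBA·DCC·DCC·DCC·BC·DBA·DCC·ADD·ADD·DCC·ADD·ADD·DCC·BC·DBA·DCC·ADD·ADD·DCC·ADD·ADD·DCC·ADD·ADD·BC·ADD·DCC·BC·DBA·DCC·ADD·ADD·DBA·DCC·DCC·DBA·DCC·DCC·DCC·ADD·ADD·DBA·DCC·DCC·DBA·DCC·DCC·DCC·ADD·ADD·DBA·DCC·DCC·DBA·DCC·DCC·BC·ADD·DBA·DCC·DCC·DCC·ADD·ADD·BC·ADD·DCC·BC·DBA
    A ↦ DBA
    B ↦ BC
    C ↦ ADD
    D ↦ DCC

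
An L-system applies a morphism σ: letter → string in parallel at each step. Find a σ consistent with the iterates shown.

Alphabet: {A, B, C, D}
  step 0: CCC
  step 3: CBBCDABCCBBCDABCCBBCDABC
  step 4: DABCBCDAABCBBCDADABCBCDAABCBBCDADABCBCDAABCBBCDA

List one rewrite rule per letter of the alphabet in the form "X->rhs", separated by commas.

  step 3 ⇒ step 4: CBBCDABCCBBCDABCCBBCDABC ⇒ DA·BC·BC·DA·AB·CB·BC·DA·DA·BC·BC·DA·AB·CB·BC·DA·DA·BC·BC·DA·AB·CB·BC·DA
    A ↦ CB
    B ↦ BC
    C ↦ DA
    D ↦ AB

A->CB, B->BC, C->DA, D->AB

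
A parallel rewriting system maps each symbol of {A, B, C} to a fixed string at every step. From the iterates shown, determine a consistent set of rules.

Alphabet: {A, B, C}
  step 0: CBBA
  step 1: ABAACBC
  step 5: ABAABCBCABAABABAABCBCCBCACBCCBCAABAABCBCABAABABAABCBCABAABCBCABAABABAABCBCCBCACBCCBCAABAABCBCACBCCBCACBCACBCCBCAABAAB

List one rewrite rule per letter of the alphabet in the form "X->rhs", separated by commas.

  step 0 ⇒ step 1: CBBA ⇒ AB·A·A·CBC
    A ↦ CBC
    B ↦ A
    C ↦ AB

A->CBC, B->A, C->AB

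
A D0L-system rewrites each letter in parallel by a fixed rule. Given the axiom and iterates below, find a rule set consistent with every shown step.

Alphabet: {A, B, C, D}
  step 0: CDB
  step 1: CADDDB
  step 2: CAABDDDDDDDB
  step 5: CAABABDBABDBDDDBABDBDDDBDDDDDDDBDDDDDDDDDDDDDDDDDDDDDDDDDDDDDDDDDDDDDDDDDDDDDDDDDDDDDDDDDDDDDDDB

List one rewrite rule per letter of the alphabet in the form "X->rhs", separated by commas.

  step 1 ⇒ step 2: CADDDB ⇒ CA·AB·DD·DD·DD·DB
    A ↦ AB
    B ↦ DB
    C ↦ CA
    D ↦ DD

A->AB, B->DB, C->CA, D->DD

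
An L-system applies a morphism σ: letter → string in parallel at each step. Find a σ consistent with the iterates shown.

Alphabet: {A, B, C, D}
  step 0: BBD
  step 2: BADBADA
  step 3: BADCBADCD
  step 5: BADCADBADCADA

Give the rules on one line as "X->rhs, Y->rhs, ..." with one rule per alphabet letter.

A->D, B->BA, C->A, D->C

  step 2 ⇒ step 3: BADBADA ⇒ BA·D·C·BA·D·C·D
    A ↦ D
    B ↦ BA
    D ↦ C
    C ↦ A  (constrained at step 3)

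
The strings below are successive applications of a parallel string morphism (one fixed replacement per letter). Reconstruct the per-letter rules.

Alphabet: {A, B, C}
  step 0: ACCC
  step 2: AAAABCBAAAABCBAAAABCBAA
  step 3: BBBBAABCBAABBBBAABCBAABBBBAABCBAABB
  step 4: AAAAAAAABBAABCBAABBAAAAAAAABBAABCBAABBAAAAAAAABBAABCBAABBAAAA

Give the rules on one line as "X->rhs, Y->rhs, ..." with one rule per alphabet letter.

A->B, B->AA, C->BCB

  step 3 ⇒ step 4: BBBBAABCBAABBBBAABCBAABBBBAABCBAABB ⇒ AA·AA·AA·AA·B·B·AA·BCB·AA·B·B·AA·AA·AA·AA·B·B·AA·BCB·AA·B·B·AA·AA·AA·AA·B·B·AA·BCB·AA·B·B·AA·AA
    A ↦ B
    B ↦ AA
    C ↦ BCB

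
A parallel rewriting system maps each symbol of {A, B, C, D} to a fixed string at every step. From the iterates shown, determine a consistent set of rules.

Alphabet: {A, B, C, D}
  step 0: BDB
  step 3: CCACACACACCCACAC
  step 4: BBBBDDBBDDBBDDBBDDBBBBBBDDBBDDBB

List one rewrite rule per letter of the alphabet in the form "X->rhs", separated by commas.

  step 3 ⇒ step 4: CCACACACACCCACAC ⇒ BB·BB·DD·BB·DD·BB·DD·BB·DD·BB·BB·BB·DD·BB·DD·BB
    A ↦ DD
    C ↦ BB
    B ↦ AC  (constrained at step 0)
    D ↦ C  (constrained at step 0)

A->DD, B->AC, C->BB, D->C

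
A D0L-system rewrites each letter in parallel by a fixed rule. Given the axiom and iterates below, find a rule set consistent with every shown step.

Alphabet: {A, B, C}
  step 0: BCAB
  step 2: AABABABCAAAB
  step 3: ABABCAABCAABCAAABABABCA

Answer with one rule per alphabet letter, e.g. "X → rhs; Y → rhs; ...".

  step 2 ⇒ step 3: AABABABCAAAB ⇒ AB·AB·CA·AB·CA·AB·CA·A·AB·AB·AB·CA
    A ↦ AB
    B ↦ CA
    C ↦ A

A->AB, B->CA, C->A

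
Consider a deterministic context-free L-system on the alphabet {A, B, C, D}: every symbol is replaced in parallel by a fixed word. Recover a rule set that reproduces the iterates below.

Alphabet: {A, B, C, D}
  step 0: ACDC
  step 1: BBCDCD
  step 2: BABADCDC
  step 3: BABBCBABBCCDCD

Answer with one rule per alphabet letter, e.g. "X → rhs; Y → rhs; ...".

  step 2 ⇒ step 3: BABADCDC ⇒ BA·BBC·BA·BBC·C·D·C·D
    A ↦ BBC
    B ↦ BA
    C ↦ D
    D ↦ C

A->BBC, B->BA, C->D, D->C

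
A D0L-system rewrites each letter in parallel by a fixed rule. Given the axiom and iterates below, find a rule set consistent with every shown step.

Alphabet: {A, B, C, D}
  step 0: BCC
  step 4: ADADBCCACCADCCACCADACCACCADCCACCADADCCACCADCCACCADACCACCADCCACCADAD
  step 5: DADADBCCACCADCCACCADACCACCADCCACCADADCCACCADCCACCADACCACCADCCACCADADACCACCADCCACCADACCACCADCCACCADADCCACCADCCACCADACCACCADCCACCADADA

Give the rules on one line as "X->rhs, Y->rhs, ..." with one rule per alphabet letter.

  step 4 ⇒ step 5: ADADBCCACCADCCACCADACCACCADCCACCADADCCACCADCCACCADACCACCADCCACCADAD ⇒ D·A·D·A·DB·CCA·CCA·D·CCA·CCA·D·A·CCA·CCA·D·CCA·CCA·D·A·D·CCA·CCA·D·CCA·CCA·D·A·CCA·CCA·D·CCA·CCA·D·A·D·A·CCA·CCA·D·CCA·CCA·D·A·CCA·CCA·D·CCA·CCA·D·A·D·CCA·CCA·D·CCA·CCA·D·A·CCA·CCA·D·CCA·CCA·D·A·D·A
    A ↦ D
    B ↦ DB
    C ↦ CCA
    D ↦ A

A->D, B->DB, C->CCA, D->A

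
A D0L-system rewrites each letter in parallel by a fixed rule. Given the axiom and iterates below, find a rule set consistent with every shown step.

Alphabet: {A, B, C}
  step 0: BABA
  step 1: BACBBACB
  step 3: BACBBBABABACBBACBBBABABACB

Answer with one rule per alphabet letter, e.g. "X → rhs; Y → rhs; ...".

  step 0 ⇒ step 1: BABA ⇒ BA·CB·BA·CB
    A ↦ CB
    B ↦ BA
    C ↦ B  (constrained at step 1)

A->CB, B->BA, C->B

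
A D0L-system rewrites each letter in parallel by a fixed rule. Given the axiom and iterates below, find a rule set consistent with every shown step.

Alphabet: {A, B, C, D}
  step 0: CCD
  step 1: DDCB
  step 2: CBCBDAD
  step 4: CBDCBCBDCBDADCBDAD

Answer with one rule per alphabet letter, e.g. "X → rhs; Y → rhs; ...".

  step 1 ⇒ step 2: DDCB ⇒ CB·CB·D·AD
    B ↦ AD
    C ↦ D
    D ↦ CB
    A ↦ D  (constrained at step 2)

A->D, B->AD, C->D, D->CB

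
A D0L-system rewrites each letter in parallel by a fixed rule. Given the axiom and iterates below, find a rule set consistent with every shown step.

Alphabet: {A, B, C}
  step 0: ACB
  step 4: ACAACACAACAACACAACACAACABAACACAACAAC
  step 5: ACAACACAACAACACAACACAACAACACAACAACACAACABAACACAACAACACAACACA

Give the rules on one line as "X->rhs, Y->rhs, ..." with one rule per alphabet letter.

  step 4 ⇒ step 5: ACAACACAACAACACAACACAACABAACACAACAAC ⇒ AC·A·AC·AC·A·AC·A·AC·AC·A·AC·AC·A·AC·A·AC·AC·A·AC·A·AC·AC·A·AC·ABA·AC·AC·A·AC·A·AC·AC·A·AC·AC·A
    A ↦ AC
    B ↦ ABA
    C ↦ A

A->AC, B->ABA, C->A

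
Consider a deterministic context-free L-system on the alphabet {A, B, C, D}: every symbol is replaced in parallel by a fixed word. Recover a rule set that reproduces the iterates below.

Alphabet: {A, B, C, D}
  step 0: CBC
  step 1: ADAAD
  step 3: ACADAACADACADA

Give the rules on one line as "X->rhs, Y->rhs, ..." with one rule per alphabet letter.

A->AC, B->A, C->AD, D->B

  step 0 ⇒ step 1: CBC ⇒ AD·A·AD
    B ↦ A
    C ↦ AD
    A ↦ AC  (constrained at step 1)
    D ↦ B  (constrained at step 1)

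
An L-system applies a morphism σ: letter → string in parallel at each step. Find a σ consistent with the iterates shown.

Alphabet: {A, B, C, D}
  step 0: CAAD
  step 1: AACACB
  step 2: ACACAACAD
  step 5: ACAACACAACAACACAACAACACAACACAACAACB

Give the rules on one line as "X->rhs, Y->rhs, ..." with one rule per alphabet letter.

A->AC, B->D, C->A, D->B

  step 1 ⇒ step 2: AACACB ⇒ AC·AC·A·AC·A·D
    A ↦ AC
    B ↦ D
    C ↦ A
  step 0 ⇒ step 1: CAAD ⇒ A·AC·AC·B
    D ↦ B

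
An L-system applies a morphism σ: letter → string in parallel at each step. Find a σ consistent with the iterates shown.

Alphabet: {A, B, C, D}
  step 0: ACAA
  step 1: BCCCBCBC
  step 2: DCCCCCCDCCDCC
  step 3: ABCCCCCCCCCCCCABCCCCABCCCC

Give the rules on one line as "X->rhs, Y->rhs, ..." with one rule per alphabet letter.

  step 2 ⇒ step 3: DCCCCCCDCCDCC ⇒ AB·CC·CC·CC·CC·CC·CC·AB·CC·CC·AB·CC·CC
    C ↦ CC
    D ↦ AB
  step 0 ⇒ step 1: ACAA ⇒ BC·CC·BC·BC
    A ↦ BC
  step 1 ⇒ step 2: BCCCBCBC ⇒ D·CC·CC·CC·D·CC·D·CC
    B ↦ D

A->BC, B->D, C->CC, D->AB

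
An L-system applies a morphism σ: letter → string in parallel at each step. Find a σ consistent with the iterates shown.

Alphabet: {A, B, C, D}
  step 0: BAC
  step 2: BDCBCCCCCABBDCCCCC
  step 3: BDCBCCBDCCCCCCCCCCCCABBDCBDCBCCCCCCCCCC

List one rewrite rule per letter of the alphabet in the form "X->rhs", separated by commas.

A->CAB, B->BDC, C->CC, D->B

  step 2 ⇒ step 3: BDCBCCCCCABBDCCCCC ⇒ BDC·B·CC·BDC·CC·CC·CC·CC·CC·CAB·BDC·BDC·B·CC·CC·CC·CC·CC
    A ↦ CAB
    B ↦ BDC
    C ↦ CC
    D ↦ B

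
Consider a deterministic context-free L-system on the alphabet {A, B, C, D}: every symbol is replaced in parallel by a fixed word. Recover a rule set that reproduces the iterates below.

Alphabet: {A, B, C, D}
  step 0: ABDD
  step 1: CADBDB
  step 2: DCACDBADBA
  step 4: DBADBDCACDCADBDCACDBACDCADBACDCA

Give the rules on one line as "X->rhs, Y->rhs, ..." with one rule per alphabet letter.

A->C, B->A, C->DCA, D->DB

  step 1 ⇒ step 2: CADBDB ⇒ DCA·C·DB·A·DB·A
    A ↦ C
    B ↦ A
    C ↦ DCA
    D ↦ DB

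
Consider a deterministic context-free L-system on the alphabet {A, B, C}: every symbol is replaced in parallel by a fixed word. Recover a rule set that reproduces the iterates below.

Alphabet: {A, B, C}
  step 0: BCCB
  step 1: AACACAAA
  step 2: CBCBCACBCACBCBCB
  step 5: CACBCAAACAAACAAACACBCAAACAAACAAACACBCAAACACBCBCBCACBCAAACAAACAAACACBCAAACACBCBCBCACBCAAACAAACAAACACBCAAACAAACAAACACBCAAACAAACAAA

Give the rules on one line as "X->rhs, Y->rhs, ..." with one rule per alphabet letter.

A->CB, B->AA, C->CA

  step 1 ⇒ step 2: AACACAAA ⇒ CB·CB·CA·CB·CA·CB·CB·CB
    A ↦ CB
    C ↦ CA
  step 0 ⇒ step 1: BCCB ⇒ AA·CA·CA·AA
    B ↦ AA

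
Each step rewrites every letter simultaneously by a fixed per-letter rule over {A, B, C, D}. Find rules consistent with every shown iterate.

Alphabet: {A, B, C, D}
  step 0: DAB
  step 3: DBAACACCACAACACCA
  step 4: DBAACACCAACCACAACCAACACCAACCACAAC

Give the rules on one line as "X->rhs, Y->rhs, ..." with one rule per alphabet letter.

A->AC, B->A, C->CA, D->DB

  step 3 ⇒ step 4: DBAACACCACAACACCA ⇒ DB·A·AC·AC·CA·AC·CA·CA·AC·CA·AC·AC·CA·AC·CA·CA·AC
    A ↦ AC
    B ↦ A
    C ↦ CA
    D ↦ DB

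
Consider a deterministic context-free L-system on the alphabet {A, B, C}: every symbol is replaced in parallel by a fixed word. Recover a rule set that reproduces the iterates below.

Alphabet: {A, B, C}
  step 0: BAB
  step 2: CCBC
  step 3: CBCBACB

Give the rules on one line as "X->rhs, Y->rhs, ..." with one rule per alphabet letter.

  step 2 ⇒ step 3: CCBC ⇒ CB·CB·A·CB
    B ↦ A
    C ↦ CB
    A ↦ C  (constrained at step 0)

A->C, B->A, C->CB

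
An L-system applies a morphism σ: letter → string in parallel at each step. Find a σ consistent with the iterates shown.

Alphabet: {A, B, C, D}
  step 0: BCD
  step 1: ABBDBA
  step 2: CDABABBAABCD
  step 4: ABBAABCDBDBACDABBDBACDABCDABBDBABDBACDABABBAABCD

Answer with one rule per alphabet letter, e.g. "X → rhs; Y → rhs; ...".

A->CD, B->AB, C->BD, D->BA

  step 1 ⇒ step 2: ABBDBA ⇒ CD·AB·AB·BA·AB·CD
    A ↦ CD
    B ↦ AB
    D ↦ BA
  step 0 ⇒ step 1: BCD ⇒ AB·BD·BA
    C ↦ BD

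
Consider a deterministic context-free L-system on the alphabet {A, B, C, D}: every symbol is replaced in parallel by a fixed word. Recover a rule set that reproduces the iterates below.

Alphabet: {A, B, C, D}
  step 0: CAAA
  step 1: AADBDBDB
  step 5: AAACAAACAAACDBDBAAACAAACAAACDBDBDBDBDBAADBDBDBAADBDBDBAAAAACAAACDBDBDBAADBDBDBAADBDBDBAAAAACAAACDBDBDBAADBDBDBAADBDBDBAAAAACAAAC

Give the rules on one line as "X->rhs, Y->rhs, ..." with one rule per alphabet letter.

A->DB, B->AC, C->AA, D->AA

  step 0 ⇒ step 1: CAAA ⇒ AA·DB·DB·DB
    A ↦ DB
    C ↦ AA
    B ↦ AC  (constrained at step 1)
    D ↦ AA  (constrained at step 1)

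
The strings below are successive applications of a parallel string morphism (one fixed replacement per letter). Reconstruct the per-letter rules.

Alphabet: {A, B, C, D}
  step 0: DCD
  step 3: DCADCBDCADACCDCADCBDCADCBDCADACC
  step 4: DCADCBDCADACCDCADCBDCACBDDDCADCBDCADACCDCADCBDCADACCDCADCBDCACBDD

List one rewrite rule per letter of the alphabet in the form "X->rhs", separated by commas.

  step 3 ⇒ step 4: DCADCBDCADACCDCADCBDCADCBDCADACC ⇒ DCA·D·CB·DCA·D·ACC·DCA·D·CB·DCA·CB·D·D·DCA·D·CB·DCA·D·ACC·DCA·D·CB·DCA·D·ACC·DCA·D·CB·DCA·CB·D·D
    A ↦ CB
    B ↦ ACC
    C ↦ D
    D ↦ DCA

A->CB, B->ACC, C->D, D->DCA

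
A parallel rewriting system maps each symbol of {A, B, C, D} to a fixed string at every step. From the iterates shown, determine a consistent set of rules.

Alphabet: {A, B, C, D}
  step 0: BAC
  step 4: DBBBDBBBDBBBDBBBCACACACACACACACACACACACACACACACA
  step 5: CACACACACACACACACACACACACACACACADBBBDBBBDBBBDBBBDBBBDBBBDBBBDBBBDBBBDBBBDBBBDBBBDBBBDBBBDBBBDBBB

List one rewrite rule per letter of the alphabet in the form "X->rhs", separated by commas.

  step 4 ⇒ step 5: DBBBDBBBDBBBDBBBCACACACACACACACACACACACACACACACA ⇒ CA·CA·CA·CA·CA·CA·CA·CA·CA·CA·CA·CA·CA·CA·CA·CA·DB·BB·DB·BB·DB·BB·DB·BB·DB·BB·DB·BB·DB·BB·DB·BB·DB·BB·DB·BB·DB·BB·DB·BB·DB·BB·DB·BB·DB·BB·DB·BB
    A ↦ BB
    B ↦ CA
    C ↦ DB
    D ↦ CA

A->BB, B->CA, C->DB, D->CA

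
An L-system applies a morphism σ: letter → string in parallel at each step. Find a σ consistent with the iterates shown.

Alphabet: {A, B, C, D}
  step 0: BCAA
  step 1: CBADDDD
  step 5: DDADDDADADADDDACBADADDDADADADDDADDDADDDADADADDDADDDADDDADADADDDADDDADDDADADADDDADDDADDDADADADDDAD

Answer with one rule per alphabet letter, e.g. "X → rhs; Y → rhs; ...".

  step 0 ⇒ step 1: BCAA ⇒ CB·A·DD·DD
    A ↦ DD
    B ↦ CB
    C ↦ A
    D ↦ AD  (constrained at step 1)

A->DD, B->CB, C->A, D->AD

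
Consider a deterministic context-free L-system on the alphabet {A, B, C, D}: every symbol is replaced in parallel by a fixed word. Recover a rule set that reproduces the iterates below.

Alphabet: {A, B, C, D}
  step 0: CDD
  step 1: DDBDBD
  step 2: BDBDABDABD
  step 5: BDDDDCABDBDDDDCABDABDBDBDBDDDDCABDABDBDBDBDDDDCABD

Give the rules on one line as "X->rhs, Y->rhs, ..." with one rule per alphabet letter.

  step 1 ⇒ step 2: DDBDBD ⇒ BD·BD·A·BD·A·BD
    B ↦ A
    D ↦ BD
    A ↦ DC  (constrained at step 2)
  step 0 ⇒ step 1: CDD ⇒ DD·BD·BD
    C ↦ DD

A->DC, B->A, C->DD, D->BD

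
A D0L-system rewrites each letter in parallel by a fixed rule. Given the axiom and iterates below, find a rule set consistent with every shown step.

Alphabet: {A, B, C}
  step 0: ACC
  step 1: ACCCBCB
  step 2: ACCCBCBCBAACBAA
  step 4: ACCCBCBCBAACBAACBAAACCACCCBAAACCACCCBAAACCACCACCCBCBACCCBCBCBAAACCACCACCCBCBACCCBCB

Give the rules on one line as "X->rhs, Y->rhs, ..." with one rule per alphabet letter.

  step 1 ⇒ step 2: ACCCBCB ⇒ ACC·CB·CB·CB·AA·CB·AA
    A ↦ ACC
    B ↦ AA
    C ↦ CB

A->ACC, B->AA, C->CB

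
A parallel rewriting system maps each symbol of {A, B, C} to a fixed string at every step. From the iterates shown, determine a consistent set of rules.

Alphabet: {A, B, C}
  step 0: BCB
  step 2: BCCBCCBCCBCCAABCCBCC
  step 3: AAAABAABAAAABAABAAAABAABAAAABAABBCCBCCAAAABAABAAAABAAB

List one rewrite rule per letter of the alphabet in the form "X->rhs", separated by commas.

  step 2 ⇒ step 3: BCCBCCBCCBCCAABCCBCC ⇒ AA·AAB·AAB·AA·AAB·AAB·AA·AAB·AAB·AA·AAB·AAB·BCC·BCC·AA·AAB·AAB·AA·AAB·AAB
    A ↦ BCC
    B ↦ AA
    C ↦ AAB

A->BCC, B->AA, C->AAB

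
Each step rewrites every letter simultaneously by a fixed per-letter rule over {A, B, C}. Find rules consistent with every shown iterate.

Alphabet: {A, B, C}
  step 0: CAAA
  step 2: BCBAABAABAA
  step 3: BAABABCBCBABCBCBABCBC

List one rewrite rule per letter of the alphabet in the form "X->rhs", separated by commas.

  step 2 ⇒ step 3: BCBAABAABAA ⇒ BA·A·BA·BC·BC·BA·BC·BC·BA·BC·BC
    A ↦ BC
    B ↦ BA
    C ↦ A

A->BC, B->BA, C->A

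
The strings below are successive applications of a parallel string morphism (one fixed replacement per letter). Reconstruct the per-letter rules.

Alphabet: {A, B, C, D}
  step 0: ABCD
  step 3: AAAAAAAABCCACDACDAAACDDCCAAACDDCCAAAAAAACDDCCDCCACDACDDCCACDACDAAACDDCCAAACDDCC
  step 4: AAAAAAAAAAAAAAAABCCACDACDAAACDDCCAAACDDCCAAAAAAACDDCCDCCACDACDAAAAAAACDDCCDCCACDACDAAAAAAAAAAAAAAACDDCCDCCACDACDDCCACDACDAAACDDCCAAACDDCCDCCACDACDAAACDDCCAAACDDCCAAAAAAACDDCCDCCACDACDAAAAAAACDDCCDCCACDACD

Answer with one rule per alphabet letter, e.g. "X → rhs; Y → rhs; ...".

  step 3 ⇒ step 4: AAAAAAAABCCACDACDAAACDDCCAAACDDCCAAAAAAACDDCCDCCACDACDDCCACDACDAAACDDCCAAACDDCC ⇒ AA·AA·AA·AA·AA·AA·AA·AA·BCC·ACD·ACD·AA·ACD·DCC·AA·ACD·DCC·AA·AA·AA·ACD·DCC·DCC·ACD·ACD·AA·AA·AA·ACD·DCC·DCC·ACD·ACD·AA·AA·AA·AA·AA·AA·AA·ACD·DCC·DCC·ACD·ACD·DCC·ACD·ACD·AA·ACD·DCC·AA·ACD·DCC·DCC·ACD·ACD·AA·ACD·DCC·AA·ACD·DCC·AA·AA·AA·ACD·DCC·DCC·ACD·ACD·AA·AA·AA·ACD·DCC·DCC·ACD·ACD
    A ↦ AA
    B ↦ BCC
    C ↦ ACD
    D ↦ DCC

A->AA, B->BCC, C->ACD, D->DCC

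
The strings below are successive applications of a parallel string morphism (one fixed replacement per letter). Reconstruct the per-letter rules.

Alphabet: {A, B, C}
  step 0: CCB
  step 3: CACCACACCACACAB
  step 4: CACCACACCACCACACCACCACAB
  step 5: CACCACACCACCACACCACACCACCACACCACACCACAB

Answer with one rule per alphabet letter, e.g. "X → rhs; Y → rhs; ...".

A->C, B->AB, C->CA

  step 4 ⇒ step 5: CACCACACCACCACACCACCACAB ⇒ CA·C·CA·CA·C·CA·C·CA·CA·C·CA·CA·C·CA·C·CA·CA·C·CA·CA·C·CA·C·AB
    A ↦ C
    B ↦ AB
    C ↦ CA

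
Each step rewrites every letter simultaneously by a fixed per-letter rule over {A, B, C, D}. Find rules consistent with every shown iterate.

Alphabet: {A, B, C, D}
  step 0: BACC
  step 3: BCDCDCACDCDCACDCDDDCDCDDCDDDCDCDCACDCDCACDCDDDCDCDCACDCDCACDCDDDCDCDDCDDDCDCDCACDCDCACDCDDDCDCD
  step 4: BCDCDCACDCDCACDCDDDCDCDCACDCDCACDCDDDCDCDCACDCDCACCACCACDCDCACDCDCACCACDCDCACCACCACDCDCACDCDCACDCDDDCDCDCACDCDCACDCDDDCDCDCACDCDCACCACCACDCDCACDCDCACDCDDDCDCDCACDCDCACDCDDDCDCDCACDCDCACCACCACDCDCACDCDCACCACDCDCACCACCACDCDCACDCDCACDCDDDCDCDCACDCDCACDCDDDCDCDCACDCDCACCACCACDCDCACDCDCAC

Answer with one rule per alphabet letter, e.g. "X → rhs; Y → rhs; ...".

  step 3 ⇒ step 4: BCDCDCACDCDCACDCDDDCDCDDCDDDCDCDCACDCDCACDCDDDCDCDCACDCDCACDCDDDCDCDDCDDDCDCDCACDCDCACDCDDDCDCD ⇒ BC·DCD·CAC·DCD·CAC·DCD·DDC·DCD·CAC·DCD·CAC·DCD·DDC·DCD·CAC·DCD·CAC·CAC·CAC·DCD·CAC·DCD·CAC·CAC·DCD·CAC·CAC·CAC·DCD·CAC·DCD·CAC·DCD·DDC·DCD·CAC·DCD·CAC·DCD·DDC·DCD·CAC·DCD·CAC·CAC·CAC·DCD·CAC·DCD·CAC·DCD·DDC·DCD·CAC·DCD·CAC·DCD·DDC·DCD·CAC·DCD·CAC·CAC·CAC·DCD·CAC·DCD·CAC·CAC·DCD·CAC·CAC·CAC·DCD·CAC·DCD·CAC·DCD·DDC·DCD·CAC·DCD·CAC·DCD·DDC·DCD·CAC·DCD·CAC·CAC·CAC·DCD·CAC·DCD·CAC
    A ↦ DDC
    B ↦ BC
    C ↦ DCD
    D ↦ CAC

A->DDC, B->BC, C->DCD, D->CAC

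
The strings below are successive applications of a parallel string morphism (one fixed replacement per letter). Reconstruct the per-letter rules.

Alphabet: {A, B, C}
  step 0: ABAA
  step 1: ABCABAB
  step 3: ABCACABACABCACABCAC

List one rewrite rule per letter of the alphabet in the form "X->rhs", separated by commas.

  step 0 ⇒ step 1: ABAA ⇒ AB·C·AB·AB
    A ↦ AB
    B ↦ C
    C ↦ AC  (constrained at step 1)

A->AB, B->C, C->AC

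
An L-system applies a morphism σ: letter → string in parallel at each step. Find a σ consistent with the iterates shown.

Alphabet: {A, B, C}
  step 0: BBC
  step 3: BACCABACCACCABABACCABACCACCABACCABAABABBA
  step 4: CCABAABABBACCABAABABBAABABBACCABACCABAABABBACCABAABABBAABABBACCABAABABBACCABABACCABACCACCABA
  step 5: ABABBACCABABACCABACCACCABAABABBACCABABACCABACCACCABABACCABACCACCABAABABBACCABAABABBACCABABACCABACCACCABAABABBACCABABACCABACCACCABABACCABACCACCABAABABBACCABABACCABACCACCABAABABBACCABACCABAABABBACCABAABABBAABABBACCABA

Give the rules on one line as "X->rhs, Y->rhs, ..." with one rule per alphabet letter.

  step 4 ⇒ step 5: CCABAABABBACCABAABABBAABABBACCABACCABAABABBACCABAABABBAABABBACCABAABABBACCABABACCABACCACCABA ⇒ AB·AB·BA·CCA·BA·BA·CCA·BA·CCA·CCA·BA·AB·AB·BA·CCA·BA·BA·CCA·BA·CCA·CCA·BA·BA·CCA·BA·CCA·CCA·BA·AB·AB·BA·CCA·BA·AB·AB·BA·CCA·BA·BA·CCA·BA·CCA·CCA·BA·AB·AB·BA·CCA·BA·BA·CCA·BA·CCA·CCA·BA·BA·CCA·BA·CCA·CCA·BA·AB·AB·BA·CCA·BA·BA·CCA·BA·CCA·CCA·BA·AB·AB·BA·CCA·BA·CCA·BA·AB·AB·BA·CCA·BA·AB·AB·BA·AB·AB·BA·CCA·BA
    A ↦ BA
    B ↦ CCA
    C ↦ AB

A->BA, B->CCA, C->AB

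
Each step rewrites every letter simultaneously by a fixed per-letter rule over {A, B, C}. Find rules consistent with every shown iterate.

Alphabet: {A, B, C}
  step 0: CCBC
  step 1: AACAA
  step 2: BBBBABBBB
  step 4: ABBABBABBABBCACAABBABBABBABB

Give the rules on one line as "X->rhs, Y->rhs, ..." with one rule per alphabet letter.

A->BB, B->CA, C->A

  step 1 ⇒ step 2: AACAA ⇒ BB·BB·A·BB·BB
    A ↦ BB
    C ↦ A
  step 0 ⇒ step 1: CCBC ⇒ A·A·CA·A
    B ↦ CA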